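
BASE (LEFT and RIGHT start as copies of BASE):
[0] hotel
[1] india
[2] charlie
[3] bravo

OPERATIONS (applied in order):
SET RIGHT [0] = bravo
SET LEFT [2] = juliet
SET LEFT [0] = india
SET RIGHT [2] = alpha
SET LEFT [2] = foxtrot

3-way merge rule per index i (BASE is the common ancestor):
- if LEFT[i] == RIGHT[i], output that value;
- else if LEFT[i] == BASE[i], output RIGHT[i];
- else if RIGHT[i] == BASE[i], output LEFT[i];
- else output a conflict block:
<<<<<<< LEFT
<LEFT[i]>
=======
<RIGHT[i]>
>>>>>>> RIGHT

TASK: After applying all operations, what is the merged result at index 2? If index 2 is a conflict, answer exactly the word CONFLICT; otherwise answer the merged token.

Final LEFT:  [india, india, foxtrot, bravo]
Final RIGHT: [bravo, india, alpha, bravo]
i=0: BASE=hotel L=india R=bravo all differ -> CONFLICT
i=1: L=india R=india -> agree -> india
i=2: BASE=charlie L=foxtrot R=alpha all differ -> CONFLICT
i=3: L=bravo R=bravo -> agree -> bravo
Index 2 -> CONFLICT

Answer: CONFLICT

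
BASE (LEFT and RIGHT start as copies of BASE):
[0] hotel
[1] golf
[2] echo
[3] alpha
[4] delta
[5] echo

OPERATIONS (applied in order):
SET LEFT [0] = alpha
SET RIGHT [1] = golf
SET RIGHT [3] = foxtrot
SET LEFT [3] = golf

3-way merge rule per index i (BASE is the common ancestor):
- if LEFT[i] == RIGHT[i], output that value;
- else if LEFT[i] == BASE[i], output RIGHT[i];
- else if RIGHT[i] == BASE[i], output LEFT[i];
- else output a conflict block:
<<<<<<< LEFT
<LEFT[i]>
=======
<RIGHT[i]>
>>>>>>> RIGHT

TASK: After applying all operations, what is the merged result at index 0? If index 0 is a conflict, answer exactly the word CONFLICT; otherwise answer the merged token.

Final LEFT:  [alpha, golf, echo, golf, delta, echo]
Final RIGHT: [hotel, golf, echo, foxtrot, delta, echo]
i=0: L=alpha, R=hotel=BASE -> take LEFT -> alpha
i=1: L=golf R=golf -> agree -> golf
i=2: L=echo R=echo -> agree -> echo
i=3: BASE=alpha L=golf R=foxtrot all differ -> CONFLICT
i=4: L=delta R=delta -> agree -> delta
i=5: L=echo R=echo -> agree -> echo
Index 0 -> alpha

Answer: alpha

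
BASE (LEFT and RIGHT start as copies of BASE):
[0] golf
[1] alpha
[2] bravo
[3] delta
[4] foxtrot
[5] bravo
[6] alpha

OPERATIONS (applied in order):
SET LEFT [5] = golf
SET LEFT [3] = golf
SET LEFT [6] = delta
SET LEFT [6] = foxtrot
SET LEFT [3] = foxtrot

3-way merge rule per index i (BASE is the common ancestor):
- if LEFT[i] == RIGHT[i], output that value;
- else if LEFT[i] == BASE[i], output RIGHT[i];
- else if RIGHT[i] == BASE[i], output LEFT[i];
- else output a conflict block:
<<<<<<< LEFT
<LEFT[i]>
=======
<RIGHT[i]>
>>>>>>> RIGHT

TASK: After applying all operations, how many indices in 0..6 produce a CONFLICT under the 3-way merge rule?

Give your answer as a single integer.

Answer: 0

Derivation:
Final LEFT:  [golf, alpha, bravo, foxtrot, foxtrot, golf, foxtrot]
Final RIGHT: [golf, alpha, bravo, delta, foxtrot, bravo, alpha]
i=0: L=golf R=golf -> agree -> golf
i=1: L=alpha R=alpha -> agree -> alpha
i=2: L=bravo R=bravo -> agree -> bravo
i=3: L=foxtrot, R=delta=BASE -> take LEFT -> foxtrot
i=4: L=foxtrot R=foxtrot -> agree -> foxtrot
i=5: L=golf, R=bravo=BASE -> take LEFT -> golf
i=6: L=foxtrot, R=alpha=BASE -> take LEFT -> foxtrot
Conflict count: 0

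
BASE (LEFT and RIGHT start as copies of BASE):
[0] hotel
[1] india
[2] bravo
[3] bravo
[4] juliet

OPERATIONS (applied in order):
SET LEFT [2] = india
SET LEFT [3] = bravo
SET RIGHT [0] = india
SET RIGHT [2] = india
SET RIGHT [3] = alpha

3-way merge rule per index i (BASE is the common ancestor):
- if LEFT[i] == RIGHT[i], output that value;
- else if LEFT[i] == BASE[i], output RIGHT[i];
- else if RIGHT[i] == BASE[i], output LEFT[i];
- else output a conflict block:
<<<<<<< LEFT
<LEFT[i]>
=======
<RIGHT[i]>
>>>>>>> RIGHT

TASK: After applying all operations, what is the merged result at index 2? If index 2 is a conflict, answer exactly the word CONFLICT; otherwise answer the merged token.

Final LEFT:  [hotel, india, india, bravo, juliet]
Final RIGHT: [india, india, india, alpha, juliet]
i=0: L=hotel=BASE, R=india -> take RIGHT -> india
i=1: L=india R=india -> agree -> india
i=2: L=india R=india -> agree -> india
i=3: L=bravo=BASE, R=alpha -> take RIGHT -> alpha
i=4: L=juliet R=juliet -> agree -> juliet
Index 2 -> india

Answer: india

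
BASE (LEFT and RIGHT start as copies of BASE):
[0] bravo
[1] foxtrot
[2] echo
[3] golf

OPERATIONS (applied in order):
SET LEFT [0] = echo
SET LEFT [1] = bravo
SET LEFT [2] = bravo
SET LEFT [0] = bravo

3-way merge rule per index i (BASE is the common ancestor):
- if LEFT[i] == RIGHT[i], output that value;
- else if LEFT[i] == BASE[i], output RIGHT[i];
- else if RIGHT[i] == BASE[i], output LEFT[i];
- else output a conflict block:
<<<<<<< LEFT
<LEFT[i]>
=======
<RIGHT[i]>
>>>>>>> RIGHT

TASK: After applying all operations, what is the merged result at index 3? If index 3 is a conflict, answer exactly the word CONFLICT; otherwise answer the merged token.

Final LEFT:  [bravo, bravo, bravo, golf]
Final RIGHT: [bravo, foxtrot, echo, golf]
i=0: L=bravo R=bravo -> agree -> bravo
i=1: L=bravo, R=foxtrot=BASE -> take LEFT -> bravo
i=2: L=bravo, R=echo=BASE -> take LEFT -> bravo
i=3: L=golf R=golf -> agree -> golf
Index 3 -> golf

Answer: golf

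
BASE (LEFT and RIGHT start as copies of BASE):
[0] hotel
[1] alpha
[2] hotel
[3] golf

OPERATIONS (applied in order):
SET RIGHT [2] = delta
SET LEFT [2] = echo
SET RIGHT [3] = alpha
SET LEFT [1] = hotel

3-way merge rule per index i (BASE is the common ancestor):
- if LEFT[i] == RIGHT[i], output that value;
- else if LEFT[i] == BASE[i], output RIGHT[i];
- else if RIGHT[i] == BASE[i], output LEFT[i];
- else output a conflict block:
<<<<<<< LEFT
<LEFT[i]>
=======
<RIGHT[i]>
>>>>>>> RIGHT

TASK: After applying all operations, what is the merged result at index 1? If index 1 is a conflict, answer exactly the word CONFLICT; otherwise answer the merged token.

Answer: hotel

Derivation:
Final LEFT:  [hotel, hotel, echo, golf]
Final RIGHT: [hotel, alpha, delta, alpha]
i=0: L=hotel R=hotel -> agree -> hotel
i=1: L=hotel, R=alpha=BASE -> take LEFT -> hotel
i=2: BASE=hotel L=echo R=delta all differ -> CONFLICT
i=3: L=golf=BASE, R=alpha -> take RIGHT -> alpha
Index 1 -> hotel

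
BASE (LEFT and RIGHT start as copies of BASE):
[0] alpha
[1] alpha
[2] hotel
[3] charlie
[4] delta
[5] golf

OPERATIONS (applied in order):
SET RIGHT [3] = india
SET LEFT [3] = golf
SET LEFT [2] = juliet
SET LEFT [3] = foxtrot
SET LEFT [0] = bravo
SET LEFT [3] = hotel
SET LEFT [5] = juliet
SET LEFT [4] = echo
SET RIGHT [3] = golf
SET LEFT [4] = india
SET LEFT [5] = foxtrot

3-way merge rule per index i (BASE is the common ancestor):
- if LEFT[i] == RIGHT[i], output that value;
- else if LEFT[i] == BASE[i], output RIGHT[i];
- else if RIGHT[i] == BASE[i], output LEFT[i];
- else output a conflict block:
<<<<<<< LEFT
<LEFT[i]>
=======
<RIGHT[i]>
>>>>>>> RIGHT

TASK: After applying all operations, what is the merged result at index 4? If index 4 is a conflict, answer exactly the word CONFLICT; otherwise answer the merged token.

Final LEFT:  [bravo, alpha, juliet, hotel, india, foxtrot]
Final RIGHT: [alpha, alpha, hotel, golf, delta, golf]
i=0: L=bravo, R=alpha=BASE -> take LEFT -> bravo
i=1: L=alpha R=alpha -> agree -> alpha
i=2: L=juliet, R=hotel=BASE -> take LEFT -> juliet
i=3: BASE=charlie L=hotel R=golf all differ -> CONFLICT
i=4: L=india, R=delta=BASE -> take LEFT -> india
i=5: L=foxtrot, R=golf=BASE -> take LEFT -> foxtrot
Index 4 -> india

Answer: india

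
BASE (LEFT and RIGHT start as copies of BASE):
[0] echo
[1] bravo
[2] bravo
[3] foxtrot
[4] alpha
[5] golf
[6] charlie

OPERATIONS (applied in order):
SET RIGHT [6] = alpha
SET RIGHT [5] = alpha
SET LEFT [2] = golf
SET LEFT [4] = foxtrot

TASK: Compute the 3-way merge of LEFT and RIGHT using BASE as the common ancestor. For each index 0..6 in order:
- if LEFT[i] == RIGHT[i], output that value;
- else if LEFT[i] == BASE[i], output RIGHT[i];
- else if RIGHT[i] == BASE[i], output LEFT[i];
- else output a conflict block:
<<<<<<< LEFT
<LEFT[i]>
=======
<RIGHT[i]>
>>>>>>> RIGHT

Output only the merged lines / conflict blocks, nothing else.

Final LEFT:  [echo, bravo, golf, foxtrot, foxtrot, golf, charlie]
Final RIGHT: [echo, bravo, bravo, foxtrot, alpha, alpha, alpha]
i=0: L=echo R=echo -> agree -> echo
i=1: L=bravo R=bravo -> agree -> bravo
i=2: L=golf, R=bravo=BASE -> take LEFT -> golf
i=3: L=foxtrot R=foxtrot -> agree -> foxtrot
i=4: L=foxtrot, R=alpha=BASE -> take LEFT -> foxtrot
i=5: L=golf=BASE, R=alpha -> take RIGHT -> alpha
i=6: L=charlie=BASE, R=alpha -> take RIGHT -> alpha

Answer: echo
bravo
golf
foxtrot
foxtrot
alpha
alpha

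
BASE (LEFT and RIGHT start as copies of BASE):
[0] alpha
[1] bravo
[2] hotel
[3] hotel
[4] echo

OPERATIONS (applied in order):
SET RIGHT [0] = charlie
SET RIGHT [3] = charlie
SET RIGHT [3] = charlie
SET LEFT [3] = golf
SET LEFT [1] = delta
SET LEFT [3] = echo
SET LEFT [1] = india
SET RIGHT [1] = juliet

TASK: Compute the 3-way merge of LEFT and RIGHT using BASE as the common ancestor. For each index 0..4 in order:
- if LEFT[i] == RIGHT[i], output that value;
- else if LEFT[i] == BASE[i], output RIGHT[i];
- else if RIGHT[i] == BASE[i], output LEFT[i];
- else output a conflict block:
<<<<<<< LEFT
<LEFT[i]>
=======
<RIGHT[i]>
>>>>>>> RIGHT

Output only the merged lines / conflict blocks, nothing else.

Final LEFT:  [alpha, india, hotel, echo, echo]
Final RIGHT: [charlie, juliet, hotel, charlie, echo]
i=0: L=alpha=BASE, R=charlie -> take RIGHT -> charlie
i=1: BASE=bravo L=india R=juliet all differ -> CONFLICT
i=2: L=hotel R=hotel -> agree -> hotel
i=3: BASE=hotel L=echo R=charlie all differ -> CONFLICT
i=4: L=echo R=echo -> agree -> echo

Answer: charlie
<<<<<<< LEFT
india
=======
juliet
>>>>>>> RIGHT
hotel
<<<<<<< LEFT
echo
=======
charlie
>>>>>>> RIGHT
echo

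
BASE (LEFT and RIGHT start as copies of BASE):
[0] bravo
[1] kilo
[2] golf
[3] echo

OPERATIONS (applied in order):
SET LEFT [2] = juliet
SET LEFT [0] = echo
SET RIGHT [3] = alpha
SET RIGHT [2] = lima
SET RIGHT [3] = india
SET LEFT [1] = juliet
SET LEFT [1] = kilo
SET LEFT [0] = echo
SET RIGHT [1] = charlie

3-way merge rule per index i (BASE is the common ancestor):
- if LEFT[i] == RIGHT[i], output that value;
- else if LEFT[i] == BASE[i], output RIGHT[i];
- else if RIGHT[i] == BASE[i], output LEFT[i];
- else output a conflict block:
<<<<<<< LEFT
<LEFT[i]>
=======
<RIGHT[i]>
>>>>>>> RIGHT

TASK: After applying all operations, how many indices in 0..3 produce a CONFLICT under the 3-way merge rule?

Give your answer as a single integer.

Answer: 1

Derivation:
Final LEFT:  [echo, kilo, juliet, echo]
Final RIGHT: [bravo, charlie, lima, india]
i=0: L=echo, R=bravo=BASE -> take LEFT -> echo
i=1: L=kilo=BASE, R=charlie -> take RIGHT -> charlie
i=2: BASE=golf L=juliet R=lima all differ -> CONFLICT
i=3: L=echo=BASE, R=india -> take RIGHT -> india
Conflict count: 1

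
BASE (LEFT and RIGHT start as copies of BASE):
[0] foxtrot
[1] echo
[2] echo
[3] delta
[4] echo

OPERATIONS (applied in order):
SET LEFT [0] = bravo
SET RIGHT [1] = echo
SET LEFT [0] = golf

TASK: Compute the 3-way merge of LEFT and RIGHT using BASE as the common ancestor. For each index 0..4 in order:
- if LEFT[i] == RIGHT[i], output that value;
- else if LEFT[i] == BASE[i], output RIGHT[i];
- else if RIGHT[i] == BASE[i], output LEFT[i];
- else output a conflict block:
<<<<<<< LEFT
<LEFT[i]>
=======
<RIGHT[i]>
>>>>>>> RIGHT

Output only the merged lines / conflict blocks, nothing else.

Final LEFT:  [golf, echo, echo, delta, echo]
Final RIGHT: [foxtrot, echo, echo, delta, echo]
i=0: L=golf, R=foxtrot=BASE -> take LEFT -> golf
i=1: L=echo R=echo -> agree -> echo
i=2: L=echo R=echo -> agree -> echo
i=3: L=delta R=delta -> agree -> delta
i=4: L=echo R=echo -> agree -> echo

Answer: golf
echo
echo
delta
echo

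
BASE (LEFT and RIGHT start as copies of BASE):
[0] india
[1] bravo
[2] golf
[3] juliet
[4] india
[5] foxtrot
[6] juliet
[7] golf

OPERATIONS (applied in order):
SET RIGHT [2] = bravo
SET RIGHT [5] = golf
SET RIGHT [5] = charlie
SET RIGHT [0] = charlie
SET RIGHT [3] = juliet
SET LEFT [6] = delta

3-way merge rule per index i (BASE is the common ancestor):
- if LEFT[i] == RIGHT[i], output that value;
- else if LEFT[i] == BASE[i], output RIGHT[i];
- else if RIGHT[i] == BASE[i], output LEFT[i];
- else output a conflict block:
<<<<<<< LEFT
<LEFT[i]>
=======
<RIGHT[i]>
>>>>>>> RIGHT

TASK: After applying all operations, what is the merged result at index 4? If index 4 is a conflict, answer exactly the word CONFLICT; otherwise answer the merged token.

Answer: india

Derivation:
Final LEFT:  [india, bravo, golf, juliet, india, foxtrot, delta, golf]
Final RIGHT: [charlie, bravo, bravo, juliet, india, charlie, juliet, golf]
i=0: L=india=BASE, R=charlie -> take RIGHT -> charlie
i=1: L=bravo R=bravo -> agree -> bravo
i=2: L=golf=BASE, R=bravo -> take RIGHT -> bravo
i=3: L=juliet R=juliet -> agree -> juliet
i=4: L=india R=india -> agree -> india
i=5: L=foxtrot=BASE, R=charlie -> take RIGHT -> charlie
i=6: L=delta, R=juliet=BASE -> take LEFT -> delta
i=7: L=golf R=golf -> agree -> golf
Index 4 -> india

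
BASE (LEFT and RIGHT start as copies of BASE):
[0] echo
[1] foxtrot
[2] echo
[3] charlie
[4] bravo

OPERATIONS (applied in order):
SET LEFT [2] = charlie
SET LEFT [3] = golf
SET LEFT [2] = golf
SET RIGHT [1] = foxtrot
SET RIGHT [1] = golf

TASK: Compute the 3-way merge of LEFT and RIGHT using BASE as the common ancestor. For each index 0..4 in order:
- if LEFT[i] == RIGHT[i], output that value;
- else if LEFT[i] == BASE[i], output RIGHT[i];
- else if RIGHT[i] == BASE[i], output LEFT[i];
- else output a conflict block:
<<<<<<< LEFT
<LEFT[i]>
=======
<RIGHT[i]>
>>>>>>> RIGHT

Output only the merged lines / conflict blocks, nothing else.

Final LEFT:  [echo, foxtrot, golf, golf, bravo]
Final RIGHT: [echo, golf, echo, charlie, bravo]
i=0: L=echo R=echo -> agree -> echo
i=1: L=foxtrot=BASE, R=golf -> take RIGHT -> golf
i=2: L=golf, R=echo=BASE -> take LEFT -> golf
i=3: L=golf, R=charlie=BASE -> take LEFT -> golf
i=4: L=bravo R=bravo -> agree -> bravo

Answer: echo
golf
golf
golf
bravo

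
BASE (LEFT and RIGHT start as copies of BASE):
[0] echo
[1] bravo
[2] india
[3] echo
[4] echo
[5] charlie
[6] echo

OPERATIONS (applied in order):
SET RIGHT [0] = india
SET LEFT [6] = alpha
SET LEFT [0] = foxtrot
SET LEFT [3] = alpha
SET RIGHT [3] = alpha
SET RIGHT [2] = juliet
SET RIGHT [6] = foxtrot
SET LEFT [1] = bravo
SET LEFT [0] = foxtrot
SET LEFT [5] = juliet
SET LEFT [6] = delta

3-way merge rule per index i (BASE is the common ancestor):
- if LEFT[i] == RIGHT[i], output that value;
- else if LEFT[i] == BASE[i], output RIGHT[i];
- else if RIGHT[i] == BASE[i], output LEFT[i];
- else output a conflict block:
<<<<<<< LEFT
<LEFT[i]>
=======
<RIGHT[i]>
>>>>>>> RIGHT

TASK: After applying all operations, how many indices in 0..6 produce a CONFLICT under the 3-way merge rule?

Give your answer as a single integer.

Answer: 2

Derivation:
Final LEFT:  [foxtrot, bravo, india, alpha, echo, juliet, delta]
Final RIGHT: [india, bravo, juliet, alpha, echo, charlie, foxtrot]
i=0: BASE=echo L=foxtrot R=india all differ -> CONFLICT
i=1: L=bravo R=bravo -> agree -> bravo
i=2: L=india=BASE, R=juliet -> take RIGHT -> juliet
i=3: L=alpha R=alpha -> agree -> alpha
i=4: L=echo R=echo -> agree -> echo
i=5: L=juliet, R=charlie=BASE -> take LEFT -> juliet
i=6: BASE=echo L=delta R=foxtrot all differ -> CONFLICT
Conflict count: 2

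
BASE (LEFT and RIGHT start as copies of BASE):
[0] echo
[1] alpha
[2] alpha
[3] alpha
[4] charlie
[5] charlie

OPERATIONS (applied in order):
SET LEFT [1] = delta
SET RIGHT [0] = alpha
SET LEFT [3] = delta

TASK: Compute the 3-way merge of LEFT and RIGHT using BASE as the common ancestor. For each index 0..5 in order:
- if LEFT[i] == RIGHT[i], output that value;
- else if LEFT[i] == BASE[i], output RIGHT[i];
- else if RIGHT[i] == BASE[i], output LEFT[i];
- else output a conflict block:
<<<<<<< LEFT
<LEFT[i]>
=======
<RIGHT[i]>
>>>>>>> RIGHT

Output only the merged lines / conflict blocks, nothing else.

Final LEFT:  [echo, delta, alpha, delta, charlie, charlie]
Final RIGHT: [alpha, alpha, alpha, alpha, charlie, charlie]
i=0: L=echo=BASE, R=alpha -> take RIGHT -> alpha
i=1: L=delta, R=alpha=BASE -> take LEFT -> delta
i=2: L=alpha R=alpha -> agree -> alpha
i=3: L=delta, R=alpha=BASE -> take LEFT -> delta
i=4: L=charlie R=charlie -> agree -> charlie
i=5: L=charlie R=charlie -> agree -> charlie

Answer: alpha
delta
alpha
delta
charlie
charlie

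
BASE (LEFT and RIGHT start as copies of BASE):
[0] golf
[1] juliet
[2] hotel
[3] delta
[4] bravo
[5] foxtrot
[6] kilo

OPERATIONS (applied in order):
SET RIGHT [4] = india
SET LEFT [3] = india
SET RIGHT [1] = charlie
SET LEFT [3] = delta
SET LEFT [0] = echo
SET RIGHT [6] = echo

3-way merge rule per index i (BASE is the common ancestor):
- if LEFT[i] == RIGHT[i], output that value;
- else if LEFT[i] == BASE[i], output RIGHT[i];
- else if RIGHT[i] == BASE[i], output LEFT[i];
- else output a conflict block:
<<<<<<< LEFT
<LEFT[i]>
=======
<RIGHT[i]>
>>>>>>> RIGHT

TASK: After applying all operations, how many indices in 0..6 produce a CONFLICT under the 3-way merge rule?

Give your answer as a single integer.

Answer: 0

Derivation:
Final LEFT:  [echo, juliet, hotel, delta, bravo, foxtrot, kilo]
Final RIGHT: [golf, charlie, hotel, delta, india, foxtrot, echo]
i=0: L=echo, R=golf=BASE -> take LEFT -> echo
i=1: L=juliet=BASE, R=charlie -> take RIGHT -> charlie
i=2: L=hotel R=hotel -> agree -> hotel
i=3: L=delta R=delta -> agree -> delta
i=4: L=bravo=BASE, R=india -> take RIGHT -> india
i=5: L=foxtrot R=foxtrot -> agree -> foxtrot
i=6: L=kilo=BASE, R=echo -> take RIGHT -> echo
Conflict count: 0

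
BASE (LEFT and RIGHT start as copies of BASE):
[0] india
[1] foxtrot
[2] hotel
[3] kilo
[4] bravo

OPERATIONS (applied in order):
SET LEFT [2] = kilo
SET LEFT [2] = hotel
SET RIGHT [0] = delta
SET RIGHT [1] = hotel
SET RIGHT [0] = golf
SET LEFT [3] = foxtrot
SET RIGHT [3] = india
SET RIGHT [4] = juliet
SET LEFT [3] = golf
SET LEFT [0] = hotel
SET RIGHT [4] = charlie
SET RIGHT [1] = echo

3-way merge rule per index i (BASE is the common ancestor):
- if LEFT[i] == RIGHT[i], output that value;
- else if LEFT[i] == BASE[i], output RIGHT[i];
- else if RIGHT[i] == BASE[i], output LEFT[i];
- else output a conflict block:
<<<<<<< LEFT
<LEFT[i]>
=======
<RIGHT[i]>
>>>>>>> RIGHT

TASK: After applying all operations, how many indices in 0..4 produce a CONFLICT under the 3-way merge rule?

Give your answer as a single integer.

Final LEFT:  [hotel, foxtrot, hotel, golf, bravo]
Final RIGHT: [golf, echo, hotel, india, charlie]
i=0: BASE=india L=hotel R=golf all differ -> CONFLICT
i=1: L=foxtrot=BASE, R=echo -> take RIGHT -> echo
i=2: L=hotel R=hotel -> agree -> hotel
i=3: BASE=kilo L=golf R=india all differ -> CONFLICT
i=4: L=bravo=BASE, R=charlie -> take RIGHT -> charlie
Conflict count: 2

Answer: 2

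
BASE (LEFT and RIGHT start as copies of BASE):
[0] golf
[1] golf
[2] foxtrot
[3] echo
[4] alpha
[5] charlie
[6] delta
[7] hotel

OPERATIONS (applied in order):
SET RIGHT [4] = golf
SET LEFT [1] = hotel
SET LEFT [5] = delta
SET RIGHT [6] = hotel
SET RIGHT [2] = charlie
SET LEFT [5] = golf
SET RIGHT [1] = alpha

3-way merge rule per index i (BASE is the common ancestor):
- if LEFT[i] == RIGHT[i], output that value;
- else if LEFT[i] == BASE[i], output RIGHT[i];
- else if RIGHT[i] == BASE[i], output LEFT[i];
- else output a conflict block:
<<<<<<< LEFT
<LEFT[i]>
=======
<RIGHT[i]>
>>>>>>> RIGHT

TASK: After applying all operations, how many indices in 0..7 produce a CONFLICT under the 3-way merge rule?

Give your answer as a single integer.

Final LEFT:  [golf, hotel, foxtrot, echo, alpha, golf, delta, hotel]
Final RIGHT: [golf, alpha, charlie, echo, golf, charlie, hotel, hotel]
i=0: L=golf R=golf -> agree -> golf
i=1: BASE=golf L=hotel R=alpha all differ -> CONFLICT
i=2: L=foxtrot=BASE, R=charlie -> take RIGHT -> charlie
i=3: L=echo R=echo -> agree -> echo
i=4: L=alpha=BASE, R=golf -> take RIGHT -> golf
i=5: L=golf, R=charlie=BASE -> take LEFT -> golf
i=6: L=delta=BASE, R=hotel -> take RIGHT -> hotel
i=7: L=hotel R=hotel -> agree -> hotel
Conflict count: 1

Answer: 1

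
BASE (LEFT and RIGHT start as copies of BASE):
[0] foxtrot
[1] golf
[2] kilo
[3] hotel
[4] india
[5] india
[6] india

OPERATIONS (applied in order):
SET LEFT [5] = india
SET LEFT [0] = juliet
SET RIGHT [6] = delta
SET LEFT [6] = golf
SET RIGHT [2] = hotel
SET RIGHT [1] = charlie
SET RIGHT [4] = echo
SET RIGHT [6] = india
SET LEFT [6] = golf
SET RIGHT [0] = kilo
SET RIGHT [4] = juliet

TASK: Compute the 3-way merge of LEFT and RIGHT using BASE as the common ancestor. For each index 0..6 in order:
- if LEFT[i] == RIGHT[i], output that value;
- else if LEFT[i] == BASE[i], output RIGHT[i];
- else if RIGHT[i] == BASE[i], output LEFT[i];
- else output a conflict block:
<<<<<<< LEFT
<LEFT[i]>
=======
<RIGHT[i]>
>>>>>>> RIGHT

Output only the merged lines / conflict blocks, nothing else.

Final LEFT:  [juliet, golf, kilo, hotel, india, india, golf]
Final RIGHT: [kilo, charlie, hotel, hotel, juliet, india, india]
i=0: BASE=foxtrot L=juliet R=kilo all differ -> CONFLICT
i=1: L=golf=BASE, R=charlie -> take RIGHT -> charlie
i=2: L=kilo=BASE, R=hotel -> take RIGHT -> hotel
i=3: L=hotel R=hotel -> agree -> hotel
i=4: L=india=BASE, R=juliet -> take RIGHT -> juliet
i=5: L=india R=india -> agree -> india
i=6: L=golf, R=india=BASE -> take LEFT -> golf

Answer: <<<<<<< LEFT
juliet
=======
kilo
>>>>>>> RIGHT
charlie
hotel
hotel
juliet
india
golf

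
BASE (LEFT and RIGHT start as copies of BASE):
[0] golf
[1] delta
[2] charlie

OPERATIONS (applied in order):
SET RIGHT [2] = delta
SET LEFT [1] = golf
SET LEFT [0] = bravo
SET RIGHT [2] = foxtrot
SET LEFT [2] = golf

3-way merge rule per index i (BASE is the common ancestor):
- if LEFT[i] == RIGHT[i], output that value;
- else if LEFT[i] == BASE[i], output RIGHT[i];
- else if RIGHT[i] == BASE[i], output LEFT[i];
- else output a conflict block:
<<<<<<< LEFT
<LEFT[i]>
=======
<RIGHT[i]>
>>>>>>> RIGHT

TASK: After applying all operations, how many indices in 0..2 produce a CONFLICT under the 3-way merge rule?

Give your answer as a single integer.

Answer: 1

Derivation:
Final LEFT:  [bravo, golf, golf]
Final RIGHT: [golf, delta, foxtrot]
i=0: L=bravo, R=golf=BASE -> take LEFT -> bravo
i=1: L=golf, R=delta=BASE -> take LEFT -> golf
i=2: BASE=charlie L=golf R=foxtrot all differ -> CONFLICT
Conflict count: 1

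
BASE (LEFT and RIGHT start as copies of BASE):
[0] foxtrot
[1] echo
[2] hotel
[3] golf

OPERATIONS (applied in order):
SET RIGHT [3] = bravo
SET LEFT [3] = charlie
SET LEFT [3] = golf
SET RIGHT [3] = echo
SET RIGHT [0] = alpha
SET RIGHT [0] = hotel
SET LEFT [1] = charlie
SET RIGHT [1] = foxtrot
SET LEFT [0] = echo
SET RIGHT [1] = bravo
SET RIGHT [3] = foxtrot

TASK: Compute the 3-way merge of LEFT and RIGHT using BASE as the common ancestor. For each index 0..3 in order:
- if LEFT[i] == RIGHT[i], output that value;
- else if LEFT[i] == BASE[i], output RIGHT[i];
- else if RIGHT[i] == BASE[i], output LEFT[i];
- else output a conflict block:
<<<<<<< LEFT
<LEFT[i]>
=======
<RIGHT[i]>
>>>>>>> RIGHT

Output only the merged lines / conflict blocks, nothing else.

Answer: <<<<<<< LEFT
echo
=======
hotel
>>>>>>> RIGHT
<<<<<<< LEFT
charlie
=======
bravo
>>>>>>> RIGHT
hotel
foxtrot

Derivation:
Final LEFT:  [echo, charlie, hotel, golf]
Final RIGHT: [hotel, bravo, hotel, foxtrot]
i=0: BASE=foxtrot L=echo R=hotel all differ -> CONFLICT
i=1: BASE=echo L=charlie R=bravo all differ -> CONFLICT
i=2: L=hotel R=hotel -> agree -> hotel
i=3: L=golf=BASE, R=foxtrot -> take RIGHT -> foxtrot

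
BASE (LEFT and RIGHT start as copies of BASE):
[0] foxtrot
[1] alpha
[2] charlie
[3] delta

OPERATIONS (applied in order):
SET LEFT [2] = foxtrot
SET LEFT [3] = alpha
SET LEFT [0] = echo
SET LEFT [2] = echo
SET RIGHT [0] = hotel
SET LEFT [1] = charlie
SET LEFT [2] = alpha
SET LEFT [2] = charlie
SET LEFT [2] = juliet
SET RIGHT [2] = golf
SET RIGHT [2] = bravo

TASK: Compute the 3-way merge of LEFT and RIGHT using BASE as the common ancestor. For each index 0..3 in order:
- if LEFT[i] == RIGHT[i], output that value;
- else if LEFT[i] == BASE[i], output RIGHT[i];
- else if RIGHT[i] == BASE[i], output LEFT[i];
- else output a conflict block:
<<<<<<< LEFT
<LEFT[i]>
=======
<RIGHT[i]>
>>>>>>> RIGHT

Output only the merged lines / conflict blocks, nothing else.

Answer: <<<<<<< LEFT
echo
=======
hotel
>>>>>>> RIGHT
charlie
<<<<<<< LEFT
juliet
=======
bravo
>>>>>>> RIGHT
alpha

Derivation:
Final LEFT:  [echo, charlie, juliet, alpha]
Final RIGHT: [hotel, alpha, bravo, delta]
i=0: BASE=foxtrot L=echo R=hotel all differ -> CONFLICT
i=1: L=charlie, R=alpha=BASE -> take LEFT -> charlie
i=2: BASE=charlie L=juliet R=bravo all differ -> CONFLICT
i=3: L=alpha, R=delta=BASE -> take LEFT -> alpha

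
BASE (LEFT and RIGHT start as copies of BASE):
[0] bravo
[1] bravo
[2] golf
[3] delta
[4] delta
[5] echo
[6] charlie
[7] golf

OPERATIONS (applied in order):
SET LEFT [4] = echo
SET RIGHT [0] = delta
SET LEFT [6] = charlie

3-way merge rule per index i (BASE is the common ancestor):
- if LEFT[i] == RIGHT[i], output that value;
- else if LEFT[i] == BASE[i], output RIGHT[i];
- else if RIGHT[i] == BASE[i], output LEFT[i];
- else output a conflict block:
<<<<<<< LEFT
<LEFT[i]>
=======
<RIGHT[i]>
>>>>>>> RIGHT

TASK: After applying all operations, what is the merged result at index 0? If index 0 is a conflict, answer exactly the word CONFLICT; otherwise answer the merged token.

Answer: delta

Derivation:
Final LEFT:  [bravo, bravo, golf, delta, echo, echo, charlie, golf]
Final RIGHT: [delta, bravo, golf, delta, delta, echo, charlie, golf]
i=0: L=bravo=BASE, R=delta -> take RIGHT -> delta
i=1: L=bravo R=bravo -> agree -> bravo
i=2: L=golf R=golf -> agree -> golf
i=3: L=delta R=delta -> agree -> delta
i=4: L=echo, R=delta=BASE -> take LEFT -> echo
i=5: L=echo R=echo -> agree -> echo
i=6: L=charlie R=charlie -> agree -> charlie
i=7: L=golf R=golf -> agree -> golf
Index 0 -> delta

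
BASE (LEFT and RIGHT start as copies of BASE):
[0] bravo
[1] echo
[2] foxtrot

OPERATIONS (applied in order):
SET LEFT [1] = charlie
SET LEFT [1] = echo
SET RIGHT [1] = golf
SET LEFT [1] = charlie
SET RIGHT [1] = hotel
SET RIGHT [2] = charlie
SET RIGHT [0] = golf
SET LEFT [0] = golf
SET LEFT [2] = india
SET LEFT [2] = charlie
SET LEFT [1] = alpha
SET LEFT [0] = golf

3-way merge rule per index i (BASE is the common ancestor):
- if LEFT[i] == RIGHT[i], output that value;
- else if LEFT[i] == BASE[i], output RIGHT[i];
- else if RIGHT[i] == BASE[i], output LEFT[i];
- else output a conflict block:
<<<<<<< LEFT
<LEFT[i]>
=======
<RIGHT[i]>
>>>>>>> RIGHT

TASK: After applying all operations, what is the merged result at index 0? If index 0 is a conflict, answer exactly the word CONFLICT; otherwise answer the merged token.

Final LEFT:  [golf, alpha, charlie]
Final RIGHT: [golf, hotel, charlie]
i=0: L=golf R=golf -> agree -> golf
i=1: BASE=echo L=alpha R=hotel all differ -> CONFLICT
i=2: L=charlie R=charlie -> agree -> charlie
Index 0 -> golf

Answer: golf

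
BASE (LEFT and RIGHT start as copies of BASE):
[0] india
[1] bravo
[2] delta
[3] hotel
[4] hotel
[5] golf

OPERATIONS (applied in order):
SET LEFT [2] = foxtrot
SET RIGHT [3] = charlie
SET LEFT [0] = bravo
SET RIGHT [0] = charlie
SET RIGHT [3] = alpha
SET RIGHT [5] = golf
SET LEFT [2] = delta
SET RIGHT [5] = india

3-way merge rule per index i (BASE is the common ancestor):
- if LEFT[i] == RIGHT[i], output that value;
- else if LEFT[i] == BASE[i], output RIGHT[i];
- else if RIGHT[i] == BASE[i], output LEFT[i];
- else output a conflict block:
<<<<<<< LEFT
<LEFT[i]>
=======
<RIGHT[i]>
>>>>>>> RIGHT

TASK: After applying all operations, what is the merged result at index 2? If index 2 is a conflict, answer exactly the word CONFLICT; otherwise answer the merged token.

Final LEFT:  [bravo, bravo, delta, hotel, hotel, golf]
Final RIGHT: [charlie, bravo, delta, alpha, hotel, india]
i=0: BASE=india L=bravo R=charlie all differ -> CONFLICT
i=1: L=bravo R=bravo -> agree -> bravo
i=2: L=delta R=delta -> agree -> delta
i=3: L=hotel=BASE, R=alpha -> take RIGHT -> alpha
i=4: L=hotel R=hotel -> agree -> hotel
i=5: L=golf=BASE, R=india -> take RIGHT -> india
Index 2 -> delta

Answer: delta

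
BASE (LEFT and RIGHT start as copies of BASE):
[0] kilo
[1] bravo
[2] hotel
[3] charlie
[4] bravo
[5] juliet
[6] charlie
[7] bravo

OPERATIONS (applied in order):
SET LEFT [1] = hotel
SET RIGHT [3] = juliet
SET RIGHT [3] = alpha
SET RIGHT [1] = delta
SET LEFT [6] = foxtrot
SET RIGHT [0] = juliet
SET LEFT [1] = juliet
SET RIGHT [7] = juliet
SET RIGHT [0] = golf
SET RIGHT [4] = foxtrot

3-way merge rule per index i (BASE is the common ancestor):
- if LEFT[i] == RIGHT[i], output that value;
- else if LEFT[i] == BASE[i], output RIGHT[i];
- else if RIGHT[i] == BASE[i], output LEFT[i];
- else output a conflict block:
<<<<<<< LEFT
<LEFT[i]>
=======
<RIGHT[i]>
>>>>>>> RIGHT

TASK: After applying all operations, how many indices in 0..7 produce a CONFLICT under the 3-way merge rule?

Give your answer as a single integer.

Final LEFT:  [kilo, juliet, hotel, charlie, bravo, juliet, foxtrot, bravo]
Final RIGHT: [golf, delta, hotel, alpha, foxtrot, juliet, charlie, juliet]
i=0: L=kilo=BASE, R=golf -> take RIGHT -> golf
i=1: BASE=bravo L=juliet R=delta all differ -> CONFLICT
i=2: L=hotel R=hotel -> agree -> hotel
i=3: L=charlie=BASE, R=alpha -> take RIGHT -> alpha
i=4: L=bravo=BASE, R=foxtrot -> take RIGHT -> foxtrot
i=5: L=juliet R=juliet -> agree -> juliet
i=6: L=foxtrot, R=charlie=BASE -> take LEFT -> foxtrot
i=7: L=bravo=BASE, R=juliet -> take RIGHT -> juliet
Conflict count: 1

Answer: 1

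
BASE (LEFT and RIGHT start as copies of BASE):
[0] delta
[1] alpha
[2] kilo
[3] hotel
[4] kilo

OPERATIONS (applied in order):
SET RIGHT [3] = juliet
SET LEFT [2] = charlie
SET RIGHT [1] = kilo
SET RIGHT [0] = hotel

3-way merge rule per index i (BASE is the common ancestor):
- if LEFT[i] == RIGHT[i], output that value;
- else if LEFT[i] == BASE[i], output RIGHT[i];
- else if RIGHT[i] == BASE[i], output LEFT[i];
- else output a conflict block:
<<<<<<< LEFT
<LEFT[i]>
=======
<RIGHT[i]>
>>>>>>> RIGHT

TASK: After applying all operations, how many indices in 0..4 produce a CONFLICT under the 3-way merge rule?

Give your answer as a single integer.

Answer: 0

Derivation:
Final LEFT:  [delta, alpha, charlie, hotel, kilo]
Final RIGHT: [hotel, kilo, kilo, juliet, kilo]
i=0: L=delta=BASE, R=hotel -> take RIGHT -> hotel
i=1: L=alpha=BASE, R=kilo -> take RIGHT -> kilo
i=2: L=charlie, R=kilo=BASE -> take LEFT -> charlie
i=3: L=hotel=BASE, R=juliet -> take RIGHT -> juliet
i=4: L=kilo R=kilo -> agree -> kilo
Conflict count: 0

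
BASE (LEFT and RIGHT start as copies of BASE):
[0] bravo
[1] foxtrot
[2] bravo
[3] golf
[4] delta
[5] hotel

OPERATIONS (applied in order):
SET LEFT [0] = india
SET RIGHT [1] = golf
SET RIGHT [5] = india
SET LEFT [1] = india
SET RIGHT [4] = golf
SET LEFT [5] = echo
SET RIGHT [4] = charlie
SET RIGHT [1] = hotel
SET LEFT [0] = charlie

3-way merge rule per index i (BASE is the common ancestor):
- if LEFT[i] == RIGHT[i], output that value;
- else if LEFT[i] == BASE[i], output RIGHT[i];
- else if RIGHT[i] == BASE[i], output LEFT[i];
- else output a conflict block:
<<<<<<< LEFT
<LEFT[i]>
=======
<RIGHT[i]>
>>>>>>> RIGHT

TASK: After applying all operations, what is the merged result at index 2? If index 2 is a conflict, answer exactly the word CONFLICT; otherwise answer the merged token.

Final LEFT:  [charlie, india, bravo, golf, delta, echo]
Final RIGHT: [bravo, hotel, bravo, golf, charlie, india]
i=0: L=charlie, R=bravo=BASE -> take LEFT -> charlie
i=1: BASE=foxtrot L=india R=hotel all differ -> CONFLICT
i=2: L=bravo R=bravo -> agree -> bravo
i=3: L=golf R=golf -> agree -> golf
i=4: L=delta=BASE, R=charlie -> take RIGHT -> charlie
i=5: BASE=hotel L=echo R=india all differ -> CONFLICT
Index 2 -> bravo

Answer: bravo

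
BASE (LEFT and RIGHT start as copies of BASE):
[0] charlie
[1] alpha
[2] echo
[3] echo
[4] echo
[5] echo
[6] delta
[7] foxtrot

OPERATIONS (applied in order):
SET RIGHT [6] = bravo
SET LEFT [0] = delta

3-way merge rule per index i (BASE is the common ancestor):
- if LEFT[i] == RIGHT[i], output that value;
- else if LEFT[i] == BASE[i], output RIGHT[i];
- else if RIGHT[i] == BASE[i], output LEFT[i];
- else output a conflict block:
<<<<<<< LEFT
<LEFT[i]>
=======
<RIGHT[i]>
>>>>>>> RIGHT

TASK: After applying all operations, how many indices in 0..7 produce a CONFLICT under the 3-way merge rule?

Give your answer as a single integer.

Answer: 0

Derivation:
Final LEFT:  [delta, alpha, echo, echo, echo, echo, delta, foxtrot]
Final RIGHT: [charlie, alpha, echo, echo, echo, echo, bravo, foxtrot]
i=0: L=delta, R=charlie=BASE -> take LEFT -> delta
i=1: L=alpha R=alpha -> agree -> alpha
i=2: L=echo R=echo -> agree -> echo
i=3: L=echo R=echo -> agree -> echo
i=4: L=echo R=echo -> agree -> echo
i=5: L=echo R=echo -> agree -> echo
i=6: L=delta=BASE, R=bravo -> take RIGHT -> bravo
i=7: L=foxtrot R=foxtrot -> agree -> foxtrot
Conflict count: 0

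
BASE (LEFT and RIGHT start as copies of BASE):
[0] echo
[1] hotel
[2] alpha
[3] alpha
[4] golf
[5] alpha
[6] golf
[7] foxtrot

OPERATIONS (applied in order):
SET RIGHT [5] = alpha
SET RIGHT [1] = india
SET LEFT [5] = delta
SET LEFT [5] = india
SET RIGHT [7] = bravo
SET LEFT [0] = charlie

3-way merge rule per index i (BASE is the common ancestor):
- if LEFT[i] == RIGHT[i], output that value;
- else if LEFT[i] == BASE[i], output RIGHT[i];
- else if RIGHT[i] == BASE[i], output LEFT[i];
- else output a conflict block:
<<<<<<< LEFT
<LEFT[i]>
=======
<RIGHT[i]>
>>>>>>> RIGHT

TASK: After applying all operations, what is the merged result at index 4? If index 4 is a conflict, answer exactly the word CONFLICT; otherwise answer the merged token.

Answer: golf

Derivation:
Final LEFT:  [charlie, hotel, alpha, alpha, golf, india, golf, foxtrot]
Final RIGHT: [echo, india, alpha, alpha, golf, alpha, golf, bravo]
i=0: L=charlie, R=echo=BASE -> take LEFT -> charlie
i=1: L=hotel=BASE, R=india -> take RIGHT -> india
i=2: L=alpha R=alpha -> agree -> alpha
i=3: L=alpha R=alpha -> agree -> alpha
i=4: L=golf R=golf -> agree -> golf
i=5: L=india, R=alpha=BASE -> take LEFT -> india
i=6: L=golf R=golf -> agree -> golf
i=7: L=foxtrot=BASE, R=bravo -> take RIGHT -> bravo
Index 4 -> golf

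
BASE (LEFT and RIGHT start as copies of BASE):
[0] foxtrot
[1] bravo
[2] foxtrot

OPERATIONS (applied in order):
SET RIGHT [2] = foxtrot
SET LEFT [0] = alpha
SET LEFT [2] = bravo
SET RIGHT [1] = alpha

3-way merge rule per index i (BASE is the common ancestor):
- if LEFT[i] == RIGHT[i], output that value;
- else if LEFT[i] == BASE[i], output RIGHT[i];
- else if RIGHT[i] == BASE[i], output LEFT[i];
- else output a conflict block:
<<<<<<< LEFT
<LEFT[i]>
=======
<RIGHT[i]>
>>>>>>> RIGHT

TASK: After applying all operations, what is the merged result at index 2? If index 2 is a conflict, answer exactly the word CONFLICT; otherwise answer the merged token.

Answer: bravo

Derivation:
Final LEFT:  [alpha, bravo, bravo]
Final RIGHT: [foxtrot, alpha, foxtrot]
i=0: L=alpha, R=foxtrot=BASE -> take LEFT -> alpha
i=1: L=bravo=BASE, R=alpha -> take RIGHT -> alpha
i=2: L=bravo, R=foxtrot=BASE -> take LEFT -> bravo
Index 2 -> bravo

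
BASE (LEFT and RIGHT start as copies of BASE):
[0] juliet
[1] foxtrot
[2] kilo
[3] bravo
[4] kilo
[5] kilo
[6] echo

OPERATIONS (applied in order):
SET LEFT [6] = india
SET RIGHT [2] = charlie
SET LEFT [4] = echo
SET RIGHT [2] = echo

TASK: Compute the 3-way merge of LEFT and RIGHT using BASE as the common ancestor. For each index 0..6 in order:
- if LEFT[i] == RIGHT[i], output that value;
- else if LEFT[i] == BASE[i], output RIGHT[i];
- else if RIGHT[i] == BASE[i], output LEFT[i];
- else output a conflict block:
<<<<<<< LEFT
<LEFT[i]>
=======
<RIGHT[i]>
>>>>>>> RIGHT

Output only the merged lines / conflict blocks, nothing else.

Final LEFT:  [juliet, foxtrot, kilo, bravo, echo, kilo, india]
Final RIGHT: [juliet, foxtrot, echo, bravo, kilo, kilo, echo]
i=0: L=juliet R=juliet -> agree -> juliet
i=1: L=foxtrot R=foxtrot -> agree -> foxtrot
i=2: L=kilo=BASE, R=echo -> take RIGHT -> echo
i=3: L=bravo R=bravo -> agree -> bravo
i=4: L=echo, R=kilo=BASE -> take LEFT -> echo
i=5: L=kilo R=kilo -> agree -> kilo
i=6: L=india, R=echo=BASE -> take LEFT -> india

Answer: juliet
foxtrot
echo
bravo
echo
kilo
india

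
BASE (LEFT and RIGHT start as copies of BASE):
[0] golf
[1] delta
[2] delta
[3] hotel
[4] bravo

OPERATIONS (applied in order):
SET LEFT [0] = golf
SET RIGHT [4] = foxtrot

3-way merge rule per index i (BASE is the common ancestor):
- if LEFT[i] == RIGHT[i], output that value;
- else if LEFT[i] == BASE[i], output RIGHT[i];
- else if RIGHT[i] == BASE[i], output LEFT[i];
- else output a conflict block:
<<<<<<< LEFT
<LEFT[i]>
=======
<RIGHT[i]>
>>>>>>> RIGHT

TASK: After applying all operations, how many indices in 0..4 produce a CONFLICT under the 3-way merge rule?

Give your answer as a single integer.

Final LEFT:  [golf, delta, delta, hotel, bravo]
Final RIGHT: [golf, delta, delta, hotel, foxtrot]
i=0: L=golf R=golf -> agree -> golf
i=1: L=delta R=delta -> agree -> delta
i=2: L=delta R=delta -> agree -> delta
i=3: L=hotel R=hotel -> agree -> hotel
i=4: L=bravo=BASE, R=foxtrot -> take RIGHT -> foxtrot
Conflict count: 0

Answer: 0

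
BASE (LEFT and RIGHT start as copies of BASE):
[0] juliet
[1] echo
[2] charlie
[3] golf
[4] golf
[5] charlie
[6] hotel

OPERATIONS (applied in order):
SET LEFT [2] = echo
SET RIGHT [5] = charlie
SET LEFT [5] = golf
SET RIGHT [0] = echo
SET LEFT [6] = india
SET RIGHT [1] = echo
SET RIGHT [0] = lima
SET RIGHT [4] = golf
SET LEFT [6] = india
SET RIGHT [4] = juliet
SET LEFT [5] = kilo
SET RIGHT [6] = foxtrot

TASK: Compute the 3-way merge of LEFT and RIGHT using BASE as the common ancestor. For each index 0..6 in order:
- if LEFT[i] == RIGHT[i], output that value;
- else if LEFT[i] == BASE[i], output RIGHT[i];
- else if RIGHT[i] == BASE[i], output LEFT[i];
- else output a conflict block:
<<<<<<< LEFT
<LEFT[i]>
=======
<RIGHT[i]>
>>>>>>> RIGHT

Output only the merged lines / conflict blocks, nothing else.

Answer: lima
echo
echo
golf
juliet
kilo
<<<<<<< LEFT
india
=======
foxtrot
>>>>>>> RIGHT

Derivation:
Final LEFT:  [juliet, echo, echo, golf, golf, kilo, india]
Final RIGHT: [lima, echo, charlie, golf, juliet, charlie, foxtrot]
i=0: L=juliet=BASE, R=lima -> take RIGHT -> lima
i=1: L=echo R=echo -> agree -> echo
i=2: L=echo, R=charlie=BASE -> take LEFT -> echo
i=3: L=golf R=golf -> agree -> golf
i=4: L=golf=BASE, R=juliet -> take RIGHT -> juliet
i=5: L=kilo, R=charlie=BASE -> take LEFT -> kilo
i=6: BASE=hotel L=india R=foxtrot all differ -> CONFLICT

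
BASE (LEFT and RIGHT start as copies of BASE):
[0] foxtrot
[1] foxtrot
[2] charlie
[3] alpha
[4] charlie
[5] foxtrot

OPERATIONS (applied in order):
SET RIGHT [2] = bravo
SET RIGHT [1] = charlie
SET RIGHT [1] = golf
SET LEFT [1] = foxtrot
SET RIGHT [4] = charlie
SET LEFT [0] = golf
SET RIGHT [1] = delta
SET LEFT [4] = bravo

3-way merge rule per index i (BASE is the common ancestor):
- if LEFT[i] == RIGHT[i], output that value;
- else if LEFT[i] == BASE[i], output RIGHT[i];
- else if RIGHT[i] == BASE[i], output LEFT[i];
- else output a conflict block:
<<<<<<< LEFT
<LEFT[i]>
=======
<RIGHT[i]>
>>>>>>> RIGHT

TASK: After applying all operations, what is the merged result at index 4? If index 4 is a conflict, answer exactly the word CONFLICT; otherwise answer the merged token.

Answer: bravo

Derivation:
Final LEFT:  [golf, foxtrot, charlie, alpha, bravo, foxtrot]
Final RIGHT: [foxtrot, delta, bravo, alpha, charlie, foxtrot]
i=0: L=golf, R=foxtrot=BASE -> take LEFT -> golf
i=1: L=foxtrot=BASE, R=delta -> take RIGHT -> delta
i=2: L=charlie=BASE, R=bravo -> take RIGHT -> bravo
i=3: L=alpha R=alpha -> agree -> alpha
i=4: L=bravo, R=charlie=BASE -> take LEFT -> bravo
i=5: L=foxtrot R=foxtrot -> agree -> foxtrot
Index 4 -> bravo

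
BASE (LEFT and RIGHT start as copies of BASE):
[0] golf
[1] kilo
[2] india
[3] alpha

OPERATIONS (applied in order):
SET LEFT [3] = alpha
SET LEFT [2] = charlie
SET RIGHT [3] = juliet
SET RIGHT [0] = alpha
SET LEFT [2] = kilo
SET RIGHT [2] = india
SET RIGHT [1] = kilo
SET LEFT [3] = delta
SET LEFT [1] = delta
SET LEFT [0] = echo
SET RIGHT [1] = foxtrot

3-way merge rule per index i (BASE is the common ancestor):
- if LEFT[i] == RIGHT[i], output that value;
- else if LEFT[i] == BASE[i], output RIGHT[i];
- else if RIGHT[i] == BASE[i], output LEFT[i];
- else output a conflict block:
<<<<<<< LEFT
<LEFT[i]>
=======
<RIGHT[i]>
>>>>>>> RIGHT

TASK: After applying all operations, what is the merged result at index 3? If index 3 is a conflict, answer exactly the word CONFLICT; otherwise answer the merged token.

Final LEFT:  [echo, delta, kilo, delta]
Final RIGHT: [alpha, foxtrot, india, juliet]
i=0: BASE=golf L=echo R=alpha all differ -> CONFLICT
i=1: BASE=kilo L=delta R=foxtrot all differ -> CONFLICT
i=2: L=kilo, R=india=BASE -> take LEFT -> kilo
i=3: BASE=alpha L=delta R=juliet all differ -> CONFLICT
Index 3 -> CONFLICT

Answer: CONFLICT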